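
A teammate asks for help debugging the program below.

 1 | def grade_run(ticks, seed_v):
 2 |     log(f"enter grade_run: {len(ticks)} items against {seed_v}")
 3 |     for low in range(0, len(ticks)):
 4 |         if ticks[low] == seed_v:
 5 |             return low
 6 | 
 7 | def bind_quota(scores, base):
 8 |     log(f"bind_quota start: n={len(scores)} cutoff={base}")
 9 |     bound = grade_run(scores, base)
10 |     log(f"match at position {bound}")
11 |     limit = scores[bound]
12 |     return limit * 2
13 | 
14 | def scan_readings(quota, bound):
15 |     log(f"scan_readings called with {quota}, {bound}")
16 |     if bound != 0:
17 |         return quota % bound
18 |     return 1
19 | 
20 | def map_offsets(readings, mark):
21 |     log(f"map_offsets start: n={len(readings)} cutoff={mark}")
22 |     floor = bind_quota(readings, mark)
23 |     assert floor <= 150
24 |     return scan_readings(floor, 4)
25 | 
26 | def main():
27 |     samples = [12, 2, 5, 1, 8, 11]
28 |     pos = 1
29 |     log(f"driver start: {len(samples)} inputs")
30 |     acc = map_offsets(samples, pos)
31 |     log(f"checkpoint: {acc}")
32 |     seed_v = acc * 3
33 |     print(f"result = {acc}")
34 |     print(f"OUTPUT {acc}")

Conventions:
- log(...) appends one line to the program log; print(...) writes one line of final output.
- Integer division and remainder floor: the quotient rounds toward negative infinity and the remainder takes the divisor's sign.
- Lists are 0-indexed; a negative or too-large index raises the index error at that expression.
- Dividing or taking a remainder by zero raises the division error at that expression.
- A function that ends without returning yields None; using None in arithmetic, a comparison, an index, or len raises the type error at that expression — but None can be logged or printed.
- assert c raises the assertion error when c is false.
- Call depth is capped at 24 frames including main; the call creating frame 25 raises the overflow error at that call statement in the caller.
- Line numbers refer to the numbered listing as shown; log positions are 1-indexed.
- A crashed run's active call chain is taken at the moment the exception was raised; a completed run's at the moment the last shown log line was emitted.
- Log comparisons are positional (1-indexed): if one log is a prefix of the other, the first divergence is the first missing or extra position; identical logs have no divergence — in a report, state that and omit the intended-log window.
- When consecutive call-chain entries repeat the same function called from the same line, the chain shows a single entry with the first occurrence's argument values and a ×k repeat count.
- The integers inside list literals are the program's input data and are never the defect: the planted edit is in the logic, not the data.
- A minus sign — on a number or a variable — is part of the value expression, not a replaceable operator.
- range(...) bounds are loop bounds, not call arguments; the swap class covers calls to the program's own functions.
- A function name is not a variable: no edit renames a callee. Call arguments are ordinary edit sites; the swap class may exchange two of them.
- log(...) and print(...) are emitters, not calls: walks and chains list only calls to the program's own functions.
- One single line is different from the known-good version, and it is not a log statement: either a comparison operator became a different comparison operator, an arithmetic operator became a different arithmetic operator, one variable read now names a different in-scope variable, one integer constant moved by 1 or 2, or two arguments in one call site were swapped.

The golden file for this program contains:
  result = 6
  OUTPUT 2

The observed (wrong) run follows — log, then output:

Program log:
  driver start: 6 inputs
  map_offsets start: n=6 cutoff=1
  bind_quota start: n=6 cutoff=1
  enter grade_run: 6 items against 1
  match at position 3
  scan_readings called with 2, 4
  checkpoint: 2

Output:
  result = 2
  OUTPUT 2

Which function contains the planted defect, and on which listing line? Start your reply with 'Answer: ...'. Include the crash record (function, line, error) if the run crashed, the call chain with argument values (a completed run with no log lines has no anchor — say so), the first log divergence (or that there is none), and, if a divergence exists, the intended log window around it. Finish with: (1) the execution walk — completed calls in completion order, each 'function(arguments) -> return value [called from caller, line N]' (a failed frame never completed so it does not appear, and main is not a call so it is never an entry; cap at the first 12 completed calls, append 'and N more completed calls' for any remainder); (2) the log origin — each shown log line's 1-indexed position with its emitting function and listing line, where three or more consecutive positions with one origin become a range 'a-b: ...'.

Answer: the defect is in main at line 33.
Key fact: The two runs log identically and part ways only at the printed values.
Call chain: main.
First divergence: none — the logs agree in full.
Execution walk:
  grade_run([12, 2, 5, 1, 8, 11], 1) -> 3  [called from bind_quota, line 9]
  bind_quota([12, 2, 5, 1, 8, 11], 1) -> 2  [called from map_offsets, line 22]
  scan_readings(2, 4) -> 2  [called from map_offsets, line 24]
  map_offsets([12, 2, 5, 1, 8, 11], 1) -> 2  [called from main, line 30]
Origin of each log line:
  1: emitted by main (line 29)
  2: emitted by map_offsets (line 21)
  3: emitted by bind_quota (line 8)
  4: emitted by grade_run (line 2)
  5: emitted by bind_quota (line 10)
  6: emitted by scan_readings (line 15)
  7: emitted by main (line 31)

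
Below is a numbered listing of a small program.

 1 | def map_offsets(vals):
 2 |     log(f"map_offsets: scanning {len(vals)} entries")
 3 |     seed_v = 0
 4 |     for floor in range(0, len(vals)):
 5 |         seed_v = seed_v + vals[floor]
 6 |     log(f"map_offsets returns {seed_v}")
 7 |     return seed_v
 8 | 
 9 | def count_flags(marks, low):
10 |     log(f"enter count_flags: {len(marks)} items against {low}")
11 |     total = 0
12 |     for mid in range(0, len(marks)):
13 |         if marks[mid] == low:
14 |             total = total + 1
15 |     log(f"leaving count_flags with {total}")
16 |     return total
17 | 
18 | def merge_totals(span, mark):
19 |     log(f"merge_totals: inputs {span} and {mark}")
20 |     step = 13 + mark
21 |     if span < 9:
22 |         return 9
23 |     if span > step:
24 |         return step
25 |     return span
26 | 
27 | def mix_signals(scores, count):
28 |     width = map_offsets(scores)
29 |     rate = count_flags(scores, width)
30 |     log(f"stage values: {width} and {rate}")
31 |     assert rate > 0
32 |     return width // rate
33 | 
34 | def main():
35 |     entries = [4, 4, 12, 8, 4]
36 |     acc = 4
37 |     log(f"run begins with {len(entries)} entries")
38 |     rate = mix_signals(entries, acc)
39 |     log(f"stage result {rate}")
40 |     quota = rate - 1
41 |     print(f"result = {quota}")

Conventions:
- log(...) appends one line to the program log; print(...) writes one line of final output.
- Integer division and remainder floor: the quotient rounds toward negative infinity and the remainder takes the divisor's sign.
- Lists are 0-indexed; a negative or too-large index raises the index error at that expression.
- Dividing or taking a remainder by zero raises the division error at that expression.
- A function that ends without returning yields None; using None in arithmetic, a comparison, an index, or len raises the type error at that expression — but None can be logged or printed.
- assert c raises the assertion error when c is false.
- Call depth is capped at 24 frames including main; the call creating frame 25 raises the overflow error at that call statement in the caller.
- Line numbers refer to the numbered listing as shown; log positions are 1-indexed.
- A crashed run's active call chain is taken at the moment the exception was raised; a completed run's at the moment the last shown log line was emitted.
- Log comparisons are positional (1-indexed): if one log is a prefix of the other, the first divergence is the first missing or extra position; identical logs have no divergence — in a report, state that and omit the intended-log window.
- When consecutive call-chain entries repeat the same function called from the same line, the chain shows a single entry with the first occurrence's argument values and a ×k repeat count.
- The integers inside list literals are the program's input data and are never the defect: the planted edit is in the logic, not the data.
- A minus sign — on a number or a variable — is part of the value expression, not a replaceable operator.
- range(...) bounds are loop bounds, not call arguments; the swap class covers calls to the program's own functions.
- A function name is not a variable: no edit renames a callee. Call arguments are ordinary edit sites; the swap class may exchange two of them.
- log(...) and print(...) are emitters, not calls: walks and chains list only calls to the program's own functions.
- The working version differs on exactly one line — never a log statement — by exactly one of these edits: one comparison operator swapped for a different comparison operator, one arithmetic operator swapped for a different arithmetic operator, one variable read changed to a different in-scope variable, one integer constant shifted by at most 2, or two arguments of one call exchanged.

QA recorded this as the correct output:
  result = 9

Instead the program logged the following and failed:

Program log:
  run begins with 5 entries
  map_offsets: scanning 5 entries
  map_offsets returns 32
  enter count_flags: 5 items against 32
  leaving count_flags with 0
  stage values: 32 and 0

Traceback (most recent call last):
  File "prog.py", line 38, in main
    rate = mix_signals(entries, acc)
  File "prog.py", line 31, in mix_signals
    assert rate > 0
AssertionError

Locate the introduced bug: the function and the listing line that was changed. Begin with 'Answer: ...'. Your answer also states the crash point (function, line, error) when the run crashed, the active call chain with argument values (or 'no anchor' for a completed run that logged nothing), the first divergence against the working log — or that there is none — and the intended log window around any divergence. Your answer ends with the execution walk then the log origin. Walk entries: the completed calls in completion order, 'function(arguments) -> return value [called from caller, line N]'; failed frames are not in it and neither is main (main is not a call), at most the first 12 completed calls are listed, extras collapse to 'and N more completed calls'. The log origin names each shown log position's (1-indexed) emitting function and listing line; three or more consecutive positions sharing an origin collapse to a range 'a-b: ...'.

Answer: the defect is in mix_signals at line 29.
The tell: At log position 4 the runs split — shown 'enter count_flags: 5 items against 32', but the working version logs 'enter count_flags: 5 items against 4'.
Crash: mix_signals, line 31, AssertionError.
Call chain: main -> mix_signals([4, 4, 12, 8, 4], 4) (called at line 38).
First divergence: position 4 — shown 'enter count_flags: 5 items against 32', intended 'enter count_flags: 5 items against 4'.
Intended log window:
  2: map_offsets: scanning 5 entries
  3: map_offsets returns 32
  4: enter count_flags: 5 items against 4
  5: leaving count_flags with 3
Execution walk:
  map_offsets([4, 4, 12, 8, 4]) -> 32  [called from mix_signals, line 28]
  count_flags([4, 4, 12, 8, 4], 32) -> 0  [called from mix_signals, line 29]
Log line origins:
  1: emitted by main (line 37)
  2: emitted by map_offsets (line 2)
  3: emitted by map_offsets (line 6)
  4: emitted by count_flags (line 10)
  5: emitted by count_flags (line 15)
  6: emitted by mix_signals (line 30)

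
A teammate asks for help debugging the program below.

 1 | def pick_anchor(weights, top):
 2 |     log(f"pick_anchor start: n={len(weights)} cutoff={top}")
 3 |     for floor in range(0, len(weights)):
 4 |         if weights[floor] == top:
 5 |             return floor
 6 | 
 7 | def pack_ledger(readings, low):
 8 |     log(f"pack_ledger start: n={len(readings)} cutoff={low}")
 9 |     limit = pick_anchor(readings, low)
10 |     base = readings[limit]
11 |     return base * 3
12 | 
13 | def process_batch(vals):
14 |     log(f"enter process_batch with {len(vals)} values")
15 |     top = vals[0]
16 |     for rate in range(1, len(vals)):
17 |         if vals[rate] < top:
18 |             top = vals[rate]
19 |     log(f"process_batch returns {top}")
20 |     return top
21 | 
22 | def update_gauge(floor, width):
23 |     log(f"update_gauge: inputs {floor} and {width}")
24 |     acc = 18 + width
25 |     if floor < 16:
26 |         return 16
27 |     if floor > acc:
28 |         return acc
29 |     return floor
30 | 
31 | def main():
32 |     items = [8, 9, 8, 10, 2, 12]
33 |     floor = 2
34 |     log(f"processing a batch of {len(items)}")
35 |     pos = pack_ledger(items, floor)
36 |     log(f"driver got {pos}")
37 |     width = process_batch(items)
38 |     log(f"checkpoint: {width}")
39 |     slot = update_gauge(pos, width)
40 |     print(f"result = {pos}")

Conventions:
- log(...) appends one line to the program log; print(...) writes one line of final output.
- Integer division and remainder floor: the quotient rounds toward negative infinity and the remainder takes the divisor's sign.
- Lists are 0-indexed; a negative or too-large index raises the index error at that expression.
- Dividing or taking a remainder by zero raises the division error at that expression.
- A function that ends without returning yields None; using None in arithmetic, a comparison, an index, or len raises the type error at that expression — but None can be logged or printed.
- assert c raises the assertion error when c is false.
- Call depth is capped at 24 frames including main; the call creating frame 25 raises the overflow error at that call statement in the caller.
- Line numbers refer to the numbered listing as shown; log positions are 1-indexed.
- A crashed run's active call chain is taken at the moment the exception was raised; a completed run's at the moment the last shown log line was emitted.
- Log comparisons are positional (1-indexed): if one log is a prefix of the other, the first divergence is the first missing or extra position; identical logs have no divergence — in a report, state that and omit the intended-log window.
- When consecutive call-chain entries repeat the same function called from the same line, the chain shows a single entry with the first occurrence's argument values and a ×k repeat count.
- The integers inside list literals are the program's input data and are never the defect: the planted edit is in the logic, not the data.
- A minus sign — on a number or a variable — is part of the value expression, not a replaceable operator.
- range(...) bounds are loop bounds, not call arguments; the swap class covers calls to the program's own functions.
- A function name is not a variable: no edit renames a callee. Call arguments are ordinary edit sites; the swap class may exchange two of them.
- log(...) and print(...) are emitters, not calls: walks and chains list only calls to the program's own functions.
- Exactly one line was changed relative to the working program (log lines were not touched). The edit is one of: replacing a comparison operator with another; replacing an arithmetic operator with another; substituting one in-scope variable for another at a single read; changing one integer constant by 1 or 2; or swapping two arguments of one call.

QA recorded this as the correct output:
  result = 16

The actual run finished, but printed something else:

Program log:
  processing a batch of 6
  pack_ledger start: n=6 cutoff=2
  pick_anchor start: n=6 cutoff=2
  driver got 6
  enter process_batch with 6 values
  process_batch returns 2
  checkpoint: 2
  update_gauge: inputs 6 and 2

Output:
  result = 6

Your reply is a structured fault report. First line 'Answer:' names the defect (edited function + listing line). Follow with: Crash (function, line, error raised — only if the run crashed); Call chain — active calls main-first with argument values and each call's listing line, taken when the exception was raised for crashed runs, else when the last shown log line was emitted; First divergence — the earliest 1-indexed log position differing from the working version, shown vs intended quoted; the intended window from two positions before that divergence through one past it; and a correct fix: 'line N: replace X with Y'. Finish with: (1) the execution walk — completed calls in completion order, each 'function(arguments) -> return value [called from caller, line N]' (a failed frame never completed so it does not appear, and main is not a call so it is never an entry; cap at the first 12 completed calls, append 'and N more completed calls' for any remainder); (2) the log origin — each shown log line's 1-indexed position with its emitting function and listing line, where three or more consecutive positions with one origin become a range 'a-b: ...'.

Answer: the defect is in main at line 40.
Key fact: The two runs log identically and part ways only at the printed values.
Call chain: main -> update_gauge(6, 2) (called at line 39).
First divergence: none — the logs agree in full.
Execution walk:
  pick_anchor([8, 9, 8, 10, 2, 12], 2) -> 4  [called from pack_ledger, line 9]
  pack_ledger([8, 9, 8, 10, 2, 12], 2) -> 6  [called from main, line 35]
  process_batch([8, 9, 8, 10, 2, 12]) -> 2  [called from main, line 37]
  update_gauge(6, 2) -> 16  [called from main, line 39]
Log line origins:
  1: logged in main at line 34
  2: logged in pack_ledger at line 8
  3: logged in pick_anchor at line 2
  4: logged in main at line 36
  5: logged in process_batch at line 14
  6: logged in process_batch at line 19
  7: logged in main at line 38
  8: logged in update_gauge at line 23
A correct fix: line 40: replace `pos` with `slot`.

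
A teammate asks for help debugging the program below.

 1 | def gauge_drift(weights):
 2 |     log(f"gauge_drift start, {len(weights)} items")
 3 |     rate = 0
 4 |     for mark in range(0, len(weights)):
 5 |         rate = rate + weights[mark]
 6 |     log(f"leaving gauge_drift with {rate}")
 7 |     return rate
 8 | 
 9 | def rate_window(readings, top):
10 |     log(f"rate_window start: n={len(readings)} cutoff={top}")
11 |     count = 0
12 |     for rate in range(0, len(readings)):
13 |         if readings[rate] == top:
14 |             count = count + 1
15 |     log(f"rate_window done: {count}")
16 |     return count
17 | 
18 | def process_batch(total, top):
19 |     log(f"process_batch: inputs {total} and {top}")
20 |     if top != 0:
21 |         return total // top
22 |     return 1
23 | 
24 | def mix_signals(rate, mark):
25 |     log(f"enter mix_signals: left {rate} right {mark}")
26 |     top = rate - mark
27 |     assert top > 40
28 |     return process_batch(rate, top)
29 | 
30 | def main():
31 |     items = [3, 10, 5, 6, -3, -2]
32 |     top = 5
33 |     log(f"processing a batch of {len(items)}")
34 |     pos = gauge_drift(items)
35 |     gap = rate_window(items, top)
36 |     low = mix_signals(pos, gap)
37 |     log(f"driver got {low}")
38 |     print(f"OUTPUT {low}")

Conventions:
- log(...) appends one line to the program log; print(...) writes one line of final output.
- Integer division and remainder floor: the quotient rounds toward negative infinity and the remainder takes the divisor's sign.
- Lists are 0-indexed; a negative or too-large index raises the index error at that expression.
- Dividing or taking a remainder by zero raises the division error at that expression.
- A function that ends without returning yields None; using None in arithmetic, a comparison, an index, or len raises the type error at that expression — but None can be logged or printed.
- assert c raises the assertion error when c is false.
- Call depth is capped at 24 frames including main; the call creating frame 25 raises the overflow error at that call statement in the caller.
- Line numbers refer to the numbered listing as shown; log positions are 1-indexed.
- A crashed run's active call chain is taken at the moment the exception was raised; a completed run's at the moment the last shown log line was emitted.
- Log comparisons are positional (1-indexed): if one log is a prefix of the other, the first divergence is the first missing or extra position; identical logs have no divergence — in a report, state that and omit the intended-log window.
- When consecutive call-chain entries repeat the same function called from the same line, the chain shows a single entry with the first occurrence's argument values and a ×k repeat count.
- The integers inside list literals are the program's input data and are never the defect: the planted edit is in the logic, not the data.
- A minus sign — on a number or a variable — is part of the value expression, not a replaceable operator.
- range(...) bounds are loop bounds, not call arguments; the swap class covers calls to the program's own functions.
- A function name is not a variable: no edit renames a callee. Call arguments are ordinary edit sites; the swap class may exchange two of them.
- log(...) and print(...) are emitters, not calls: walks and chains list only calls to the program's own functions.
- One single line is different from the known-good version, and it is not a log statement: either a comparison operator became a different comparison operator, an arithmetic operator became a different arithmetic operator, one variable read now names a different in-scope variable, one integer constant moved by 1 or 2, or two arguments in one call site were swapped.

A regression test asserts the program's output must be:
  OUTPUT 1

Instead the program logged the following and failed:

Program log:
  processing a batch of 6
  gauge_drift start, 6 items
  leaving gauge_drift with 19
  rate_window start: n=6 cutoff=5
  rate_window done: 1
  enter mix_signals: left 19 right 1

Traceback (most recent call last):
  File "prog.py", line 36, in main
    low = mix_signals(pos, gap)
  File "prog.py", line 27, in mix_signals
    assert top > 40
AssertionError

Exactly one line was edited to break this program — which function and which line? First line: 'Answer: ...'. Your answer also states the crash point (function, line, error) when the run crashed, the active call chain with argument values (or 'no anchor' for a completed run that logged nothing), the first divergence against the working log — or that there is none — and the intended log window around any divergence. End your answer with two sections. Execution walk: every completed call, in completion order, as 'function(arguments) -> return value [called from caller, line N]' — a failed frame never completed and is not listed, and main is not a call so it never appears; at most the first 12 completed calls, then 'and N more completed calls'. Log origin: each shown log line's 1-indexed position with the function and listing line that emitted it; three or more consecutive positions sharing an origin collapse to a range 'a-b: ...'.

Answer: the defect is in mix_signals at line 27.
Core observation: After 6 matching log lines the faulty run goes silent, while the working version continues with 'process_batch: inputs 19 and 18'.
Crash: mix_signals, line 27, AssertionError.
Call chain: main -> mix_signals(19, 1) (called at line 36).
First divergence: position 7 (shown log ended at 6 lines; the working version continues: 'process_batch: inputs 19 and 18').
Intended log window:
  5: rate_window done: 1
  6: enter mix_signals: left 19 right 1
  7: process_batch: inputs 19 and 18
  8: driver got 1
Execution walk:
  gauge_drift([3, 10, 5, 6, -3, -2]) -> 19  [called from main, line 34]
  rate_window([3, 10, 5, 6, -3, -2], 5) -> 1  [called from main, line 35]
Log origins:
  1: logged in main at line 33
  2: logged in gauge_drift at line 2
  3: logged in gauge_drift at line 6
  4: logged in rate_window at line 10
  5: logged in rate_window at line 15
  6: logged in mix_signals at line 25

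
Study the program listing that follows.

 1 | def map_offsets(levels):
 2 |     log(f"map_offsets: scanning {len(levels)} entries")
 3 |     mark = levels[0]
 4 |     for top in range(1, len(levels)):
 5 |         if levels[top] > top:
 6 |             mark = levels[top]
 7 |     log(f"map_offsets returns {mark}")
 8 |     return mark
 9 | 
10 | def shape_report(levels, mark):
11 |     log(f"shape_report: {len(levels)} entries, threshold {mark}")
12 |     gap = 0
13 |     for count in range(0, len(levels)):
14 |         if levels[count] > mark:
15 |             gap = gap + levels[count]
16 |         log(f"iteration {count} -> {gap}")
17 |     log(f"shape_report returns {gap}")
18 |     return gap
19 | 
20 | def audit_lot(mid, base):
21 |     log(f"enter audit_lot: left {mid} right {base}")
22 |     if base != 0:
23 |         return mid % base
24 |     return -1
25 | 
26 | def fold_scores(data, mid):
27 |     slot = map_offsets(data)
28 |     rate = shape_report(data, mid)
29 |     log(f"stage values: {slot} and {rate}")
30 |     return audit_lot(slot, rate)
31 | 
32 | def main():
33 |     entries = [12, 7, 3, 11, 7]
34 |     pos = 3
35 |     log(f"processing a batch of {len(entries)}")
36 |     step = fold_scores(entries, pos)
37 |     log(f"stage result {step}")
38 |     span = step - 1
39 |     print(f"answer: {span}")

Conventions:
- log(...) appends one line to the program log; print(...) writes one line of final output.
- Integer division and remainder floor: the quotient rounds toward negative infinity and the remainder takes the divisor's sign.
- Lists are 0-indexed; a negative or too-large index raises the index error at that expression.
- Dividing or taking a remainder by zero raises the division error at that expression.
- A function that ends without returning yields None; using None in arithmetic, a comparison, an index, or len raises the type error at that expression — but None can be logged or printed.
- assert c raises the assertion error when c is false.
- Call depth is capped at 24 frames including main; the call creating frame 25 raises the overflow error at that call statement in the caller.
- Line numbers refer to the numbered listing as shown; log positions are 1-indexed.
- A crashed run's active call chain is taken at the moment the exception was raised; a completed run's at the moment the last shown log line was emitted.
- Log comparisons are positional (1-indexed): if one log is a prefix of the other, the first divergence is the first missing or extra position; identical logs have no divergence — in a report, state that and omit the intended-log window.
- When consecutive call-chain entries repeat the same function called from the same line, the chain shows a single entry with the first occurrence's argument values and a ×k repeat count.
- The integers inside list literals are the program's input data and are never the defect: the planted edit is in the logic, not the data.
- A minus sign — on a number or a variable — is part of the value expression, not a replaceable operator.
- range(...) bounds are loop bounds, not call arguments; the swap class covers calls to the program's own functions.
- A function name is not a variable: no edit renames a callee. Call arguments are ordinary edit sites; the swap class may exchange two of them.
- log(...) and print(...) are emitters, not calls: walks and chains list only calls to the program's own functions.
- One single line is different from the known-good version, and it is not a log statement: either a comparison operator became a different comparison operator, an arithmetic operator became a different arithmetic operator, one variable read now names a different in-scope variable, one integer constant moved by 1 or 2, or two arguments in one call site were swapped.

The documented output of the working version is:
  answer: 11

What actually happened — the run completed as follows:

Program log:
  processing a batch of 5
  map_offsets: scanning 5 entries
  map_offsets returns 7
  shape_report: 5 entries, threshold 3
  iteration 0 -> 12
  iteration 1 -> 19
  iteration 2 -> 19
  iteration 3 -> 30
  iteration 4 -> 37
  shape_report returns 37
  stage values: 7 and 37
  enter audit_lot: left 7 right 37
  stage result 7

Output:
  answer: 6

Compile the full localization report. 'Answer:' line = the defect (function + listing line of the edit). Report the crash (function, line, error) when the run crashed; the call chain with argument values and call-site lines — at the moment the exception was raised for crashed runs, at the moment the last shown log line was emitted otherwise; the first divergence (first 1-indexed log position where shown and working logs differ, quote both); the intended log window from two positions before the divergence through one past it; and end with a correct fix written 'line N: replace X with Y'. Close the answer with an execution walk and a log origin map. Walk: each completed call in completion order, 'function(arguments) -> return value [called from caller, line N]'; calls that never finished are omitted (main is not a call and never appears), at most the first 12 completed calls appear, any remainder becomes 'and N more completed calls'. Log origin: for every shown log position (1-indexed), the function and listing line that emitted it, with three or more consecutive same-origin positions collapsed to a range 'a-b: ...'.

Answer: the defect is in map_offsets at line 5.
Core observation: The log first diverges at position 3: the faulty run prints 'map_offsets returns 7' where the working version prints 'map_offsets returns 12'.
Call chain: main.
First divergence: position 3; shown 'map_offsets returns 7' vs intended 'map_offsets returns 12'.
Intended log window:
  1: processing a batch of 5
  2: map_offsets: scanning 5 entries
  3: map_offsets returns 12
  4: shape_report: 5 entries, threshold 3
Execution walk:
  map_offsets([12, 7, 3, 11, 7]) -> 7  [called from fold_scores, line 27]
  shape_report([12, 7, 3, 11, 7], 3) -> 37  [called from fold_scores, line 28]
  audit_lot(7, 37) -> 7  [called from fold_scores, line 30]
  fold_scores([12, 7, 3, 11, 7], 3) -> 7  [called from main, line 36]
Log origin:
  1: emitted by main (line 35)
  2: emitted by map_offsets (line 2)
  3: emitted by map_offsets (line 7)
  4: emitted by shape_report (line 11)
  5-9: emitted by shape_report (line 16)
  10: emitted by shape_report (line 17)
  11: emitted by fold_scores (line 29)
  12: emitted by audit_lot (line 21)
  13: emitted by main (line 37)
A correct fix: line 5: replace `levels[top] > top` with `levels[top] > mark`.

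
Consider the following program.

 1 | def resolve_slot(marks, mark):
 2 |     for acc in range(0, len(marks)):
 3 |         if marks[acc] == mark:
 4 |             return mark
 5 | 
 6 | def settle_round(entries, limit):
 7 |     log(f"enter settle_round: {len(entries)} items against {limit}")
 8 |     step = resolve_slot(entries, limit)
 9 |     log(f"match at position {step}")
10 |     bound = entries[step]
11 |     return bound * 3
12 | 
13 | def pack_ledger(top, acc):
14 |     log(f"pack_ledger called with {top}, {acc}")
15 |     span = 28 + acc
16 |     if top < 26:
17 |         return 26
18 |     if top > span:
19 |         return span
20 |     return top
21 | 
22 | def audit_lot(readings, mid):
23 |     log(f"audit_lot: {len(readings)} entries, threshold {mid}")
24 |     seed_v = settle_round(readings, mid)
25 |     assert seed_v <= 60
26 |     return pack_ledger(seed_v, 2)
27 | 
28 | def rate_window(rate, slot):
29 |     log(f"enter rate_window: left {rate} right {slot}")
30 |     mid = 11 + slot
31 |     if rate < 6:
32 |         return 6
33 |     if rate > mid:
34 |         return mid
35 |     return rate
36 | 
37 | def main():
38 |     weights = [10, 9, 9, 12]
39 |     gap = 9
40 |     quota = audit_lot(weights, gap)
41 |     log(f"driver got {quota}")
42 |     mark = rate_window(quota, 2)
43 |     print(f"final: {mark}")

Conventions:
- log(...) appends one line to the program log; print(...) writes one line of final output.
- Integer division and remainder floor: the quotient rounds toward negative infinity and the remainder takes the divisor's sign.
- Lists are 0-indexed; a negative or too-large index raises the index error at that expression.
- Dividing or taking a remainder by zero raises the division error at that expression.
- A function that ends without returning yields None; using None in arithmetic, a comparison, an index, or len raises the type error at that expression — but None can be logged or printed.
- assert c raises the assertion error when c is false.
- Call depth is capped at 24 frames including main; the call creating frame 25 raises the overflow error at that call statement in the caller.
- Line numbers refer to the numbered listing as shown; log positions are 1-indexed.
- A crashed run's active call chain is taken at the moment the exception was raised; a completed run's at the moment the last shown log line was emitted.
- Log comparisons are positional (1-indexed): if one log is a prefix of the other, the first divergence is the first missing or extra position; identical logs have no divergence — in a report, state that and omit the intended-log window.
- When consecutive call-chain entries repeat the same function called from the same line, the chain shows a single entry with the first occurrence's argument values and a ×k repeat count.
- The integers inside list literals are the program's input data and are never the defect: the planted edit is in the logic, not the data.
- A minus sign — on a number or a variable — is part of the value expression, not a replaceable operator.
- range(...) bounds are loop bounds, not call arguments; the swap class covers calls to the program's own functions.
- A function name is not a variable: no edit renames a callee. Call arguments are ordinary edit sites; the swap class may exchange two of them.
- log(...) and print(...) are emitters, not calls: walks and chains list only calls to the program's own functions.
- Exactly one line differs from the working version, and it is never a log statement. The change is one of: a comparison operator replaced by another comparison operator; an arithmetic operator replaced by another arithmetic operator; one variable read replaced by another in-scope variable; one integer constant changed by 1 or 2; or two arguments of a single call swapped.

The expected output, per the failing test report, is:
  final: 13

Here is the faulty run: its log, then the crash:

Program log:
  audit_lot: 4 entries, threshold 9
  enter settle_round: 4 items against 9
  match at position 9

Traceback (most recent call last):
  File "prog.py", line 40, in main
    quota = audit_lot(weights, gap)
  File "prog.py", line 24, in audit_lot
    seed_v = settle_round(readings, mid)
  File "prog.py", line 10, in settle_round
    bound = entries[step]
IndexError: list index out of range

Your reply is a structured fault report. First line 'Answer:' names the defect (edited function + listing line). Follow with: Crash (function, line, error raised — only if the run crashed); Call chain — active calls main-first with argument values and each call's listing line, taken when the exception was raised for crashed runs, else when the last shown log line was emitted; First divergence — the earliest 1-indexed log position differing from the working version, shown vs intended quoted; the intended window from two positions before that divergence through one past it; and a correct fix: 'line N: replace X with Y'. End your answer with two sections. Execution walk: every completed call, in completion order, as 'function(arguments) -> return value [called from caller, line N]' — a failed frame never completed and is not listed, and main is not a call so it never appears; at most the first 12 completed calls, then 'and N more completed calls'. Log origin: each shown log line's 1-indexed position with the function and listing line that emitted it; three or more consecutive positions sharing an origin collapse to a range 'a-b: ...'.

Answer: the defect is in resolve_slot at line 4.
Key observation: Position 3 is the first bad log line: 'match at position 9' should read 'match at position 1'.
Crash: settle_round, line 10, IndexError.
Call chain: main -> audit_lot([10, 9, 9, 12], 9) (called at line 40) -> settle_round([10, 9, 9, 12], 9) (called at line 24).
First divergence: position 3 — the shown line 'match at position 9' should read 'match at position 1'.
Intended log window:
  1: audit_lot: 4 entries, threshold 9
  2: enter settle_round: 4 items against 9
  3: match at position 1
  4: pack_ledger called with 27, 2
Execution walk:
  resolve_slot([10, 9, 9, 12], 9) -> 9  [called from settle_round, line 8]
Log origin:
  1: logged in audit_lot at line 23
  2: logged in settle_round at line 7
  3: logged in settle_round at line 9
A correct fix: line 4: replace `mark` with `acc`.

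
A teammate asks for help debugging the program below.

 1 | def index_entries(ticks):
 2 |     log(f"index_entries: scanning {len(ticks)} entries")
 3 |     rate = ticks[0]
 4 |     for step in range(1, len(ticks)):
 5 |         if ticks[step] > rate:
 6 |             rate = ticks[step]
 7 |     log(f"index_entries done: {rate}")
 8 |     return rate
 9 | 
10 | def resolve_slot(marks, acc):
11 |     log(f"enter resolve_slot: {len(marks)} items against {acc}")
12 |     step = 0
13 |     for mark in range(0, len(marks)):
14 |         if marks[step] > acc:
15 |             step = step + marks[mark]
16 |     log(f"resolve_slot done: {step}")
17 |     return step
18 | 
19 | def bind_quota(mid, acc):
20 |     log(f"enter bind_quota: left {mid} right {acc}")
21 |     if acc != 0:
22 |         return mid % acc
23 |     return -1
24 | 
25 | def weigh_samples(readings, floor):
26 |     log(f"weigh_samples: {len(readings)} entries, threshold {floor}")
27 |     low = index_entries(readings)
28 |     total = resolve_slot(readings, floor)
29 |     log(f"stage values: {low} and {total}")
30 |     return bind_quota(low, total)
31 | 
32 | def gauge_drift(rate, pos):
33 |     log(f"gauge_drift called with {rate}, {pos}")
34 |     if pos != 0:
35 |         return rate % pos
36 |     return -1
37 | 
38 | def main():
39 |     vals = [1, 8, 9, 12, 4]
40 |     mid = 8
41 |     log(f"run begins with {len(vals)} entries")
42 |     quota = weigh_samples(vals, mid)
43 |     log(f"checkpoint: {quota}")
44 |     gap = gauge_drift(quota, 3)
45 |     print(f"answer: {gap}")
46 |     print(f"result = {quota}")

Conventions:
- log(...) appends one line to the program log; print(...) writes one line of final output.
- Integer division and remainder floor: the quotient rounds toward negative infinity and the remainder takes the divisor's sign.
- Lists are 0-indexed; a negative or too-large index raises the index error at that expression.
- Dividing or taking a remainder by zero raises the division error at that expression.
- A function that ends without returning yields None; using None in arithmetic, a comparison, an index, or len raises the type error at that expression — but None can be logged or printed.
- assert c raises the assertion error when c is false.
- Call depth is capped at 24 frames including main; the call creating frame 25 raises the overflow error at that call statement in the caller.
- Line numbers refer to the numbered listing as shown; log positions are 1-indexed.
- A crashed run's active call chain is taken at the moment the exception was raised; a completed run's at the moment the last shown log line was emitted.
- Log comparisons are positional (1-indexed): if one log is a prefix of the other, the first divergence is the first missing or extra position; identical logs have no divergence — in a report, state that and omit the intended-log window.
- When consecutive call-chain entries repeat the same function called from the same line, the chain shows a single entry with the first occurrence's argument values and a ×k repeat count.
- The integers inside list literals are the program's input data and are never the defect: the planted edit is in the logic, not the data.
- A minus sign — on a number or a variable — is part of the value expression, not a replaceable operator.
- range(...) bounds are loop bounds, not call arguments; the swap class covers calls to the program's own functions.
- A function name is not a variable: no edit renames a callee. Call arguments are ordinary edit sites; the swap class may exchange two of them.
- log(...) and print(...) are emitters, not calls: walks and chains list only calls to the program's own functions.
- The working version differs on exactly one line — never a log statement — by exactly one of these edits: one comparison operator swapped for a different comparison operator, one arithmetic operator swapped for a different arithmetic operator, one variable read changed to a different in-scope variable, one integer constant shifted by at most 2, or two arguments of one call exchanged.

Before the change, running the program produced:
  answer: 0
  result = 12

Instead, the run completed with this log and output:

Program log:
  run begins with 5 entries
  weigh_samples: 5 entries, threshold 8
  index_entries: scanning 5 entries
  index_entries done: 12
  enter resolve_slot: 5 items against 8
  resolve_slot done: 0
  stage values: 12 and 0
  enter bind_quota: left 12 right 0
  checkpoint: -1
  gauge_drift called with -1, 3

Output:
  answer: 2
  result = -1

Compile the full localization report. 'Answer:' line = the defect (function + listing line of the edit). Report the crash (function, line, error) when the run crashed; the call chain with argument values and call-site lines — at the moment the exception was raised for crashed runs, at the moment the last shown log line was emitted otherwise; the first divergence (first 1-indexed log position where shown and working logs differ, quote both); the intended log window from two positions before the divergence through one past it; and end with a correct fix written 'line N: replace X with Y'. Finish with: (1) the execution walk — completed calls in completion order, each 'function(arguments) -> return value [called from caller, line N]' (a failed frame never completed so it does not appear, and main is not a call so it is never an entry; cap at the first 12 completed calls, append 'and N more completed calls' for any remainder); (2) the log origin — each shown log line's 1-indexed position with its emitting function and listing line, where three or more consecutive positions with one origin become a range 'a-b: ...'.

Answer: the defect is in resolve_slot at line 14.
Core observation: The earliest visible damage is log position 6 — 'resolve_slot done: 0' rather than the intended 'resolve_slot done: 21'.
Call chain: main -> gauge_drift(-1, 3) (called at line 44).
First divergence: at position 6 the run shows 'resolve_slot done: 0' where the working version logs 'resolve_slot done: 21'.
Intended log window:
  4: index_entries done: 12
  5: enter resolve_slot: 5 items against 8
  6: resolve_slot done: 21
  7: stage values: 12 and 21
Execution walk:
  index_entries([1, 8, 9, 12, 4]) -> 12  [called from weigh_samples, line 27]
  resolve_slot([1, 8, 9, 12, 4], 8) -> 0  [called from weigh_samples, line 28]
  bind_quota(12, 0) -> -1  [called from weigh_samples, line 30]
  weigh_samples([1, 8, 9, 12, 4], 8) -> -1  [called from main, line 42]
  gauge_drift(-1, 3) -> 2  [called from main, line 44]
Log origins:
  1: from main, line 41
  2: from weigh_samples, line 26
  3: from index_entries, line 2
  4: from index_entries, line 7
  5: from resolve_slot, line 11
  6: from resolve_slot, line 16
  7: from weigh_samples, line 29
  8: from bind_quota, line 20
  9: from main, line 43
  10: from gauge_drift, line 33
A correct fix: line 14: replace `step` with `mark`.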